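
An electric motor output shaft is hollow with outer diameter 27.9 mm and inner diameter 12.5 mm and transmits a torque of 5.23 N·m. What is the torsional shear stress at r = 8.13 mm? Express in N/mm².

0.745 N/mm²

J = π(d_o⁴ − d_i⁴)/32 = π(0.0279⁴ − 0.0125⁴)/32 = 5.709×10^-8 m⁴.
Shear stress varies linearly with radius: τ = T·r/J = 5.230 × 0.00813 / 5.709×10^-8 = 7.448×10^5 Pa.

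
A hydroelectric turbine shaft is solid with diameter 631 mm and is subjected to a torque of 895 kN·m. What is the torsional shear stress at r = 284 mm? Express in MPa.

J = πd⁴/32 = π(0.631)⁴/32 = 0.01556 m⁴.
Shear stress varies linearly with radius: τ = T·r/J = 895000 × 0.284 / 0.01556 = 1.633×10^7 Pa.

16.3 MPa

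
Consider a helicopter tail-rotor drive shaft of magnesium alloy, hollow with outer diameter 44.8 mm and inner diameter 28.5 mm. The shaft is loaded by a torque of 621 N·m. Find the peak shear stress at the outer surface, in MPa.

J = π(d_o⁴ − d_i⁴)/32 = π(0.0448⁴ − 0.0285⁴)/32 = 3.307×10^-7 m⁴.
τ_max = T·r/J = 621.0 × 0.0224 / 3.307×10^-7 = 4.206×10^7 Pa.

42.1 MPa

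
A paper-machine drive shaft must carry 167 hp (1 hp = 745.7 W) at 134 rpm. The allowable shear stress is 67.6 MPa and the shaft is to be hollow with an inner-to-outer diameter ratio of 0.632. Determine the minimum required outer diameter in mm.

92.7 mm

ω = 2π·134/60 = 14.03 rad/s, so T = P/ω = 167×745.7 / 14.03 = 8875 N·m.
For a hollow shaft with d_i/d_o = 0.632: τ_max = 16T/(π d_o³ (1−k⁴)), so d_o = [16T/(π τ_allow (1−k⁴))]^(1/3) = [16·8875/(π·6.76×10^7·0.8405)]^(1/3) = 0.09266 m.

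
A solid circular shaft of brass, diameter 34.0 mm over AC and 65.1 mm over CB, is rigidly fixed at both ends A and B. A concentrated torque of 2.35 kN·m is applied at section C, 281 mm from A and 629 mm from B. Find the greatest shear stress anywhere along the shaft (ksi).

Compatibility: T_A·a/J_AC = T_B·b/J_CB with T_A + T_B = T₀.
J_AC = 1.31×10^-7 m⁴, J_CB = 1.76×10^-6 m⁴, so T_A = T₀·(J_AC/a)/((J_AC/a)+(J_CB/b)) = 335.5 N·m, T_B = 2014 N·m.
τ in each portion: τ_AC = 4.35×10^7 Pa, τ_CB = 3.72×10^7 Pa; maximum is in AC.
τ_max = T_AC·r/J = 335.5·0.0170/1.31×10^-7 = 4.347×10^7 Pa.

6.31 ksi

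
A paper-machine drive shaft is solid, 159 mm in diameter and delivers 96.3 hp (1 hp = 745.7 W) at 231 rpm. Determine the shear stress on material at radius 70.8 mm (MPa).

ω = 2π·231/60 = 24.19 rad/s, so T = P/ω = 96.3×745.7 / 24.19 = 2969 N·m.
J = πd⁴/32 = π(0.159)⁴/32 = 6.275×10^-5 m⁴.
Shear stress varies linearly with radius: τ = T·r/J = 2969 × 0.0708 / 6.275×10^-5 = 3.350×10^6 Pa.

3.35 MPa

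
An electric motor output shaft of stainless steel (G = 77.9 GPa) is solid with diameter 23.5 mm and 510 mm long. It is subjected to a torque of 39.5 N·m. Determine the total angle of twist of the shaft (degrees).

0.495°

J = πd⁴/32 = π(0.0235)⁴/32 = 2.994×10^-8 m⁴.
θ = T·L/(G·J) = 39.50 × 0.510 / (77.9×10⁹ × 2.994×10^-8) = 8.637×10^-3 rad.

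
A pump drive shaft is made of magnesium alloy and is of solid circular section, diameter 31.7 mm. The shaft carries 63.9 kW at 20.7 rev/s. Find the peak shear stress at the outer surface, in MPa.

ω = 2π·20.7 = 130.1 rad/s, so T = P/ω = 63.9×10³ / 130.1 = 491.3 N·m.
J = πd⁴/32 = π(0.0317)⁴/32 = 9.914×10^-8 m⁴.
τ_max = T·r/J = 491.3 × 0.0158 / 9.914×10^-8 = 7.855×10^7 Pa.

78.5 MPa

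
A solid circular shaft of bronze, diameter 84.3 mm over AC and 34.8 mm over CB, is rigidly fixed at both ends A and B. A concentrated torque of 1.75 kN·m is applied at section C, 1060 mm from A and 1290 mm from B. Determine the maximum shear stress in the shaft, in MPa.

14.5 MPa

Compatibility: T_A·a/J_AC = T_B·b/J_CB with T_A + T_B = T₀.
J_AC = 4.96×10^-6 m⁴, J_CB = 1.44×10^-7 m⁴, so T_A = T₀·(J_AC/a)/((J_AC/a)+(J_CB/b)) = 1709 N·m, T_B = 40.79 N·m.
τ in each portion: τ_AC = 1.45×10^7 Pa, τ_CB = 4.93×10^6 Pa; maximum is in AC.
τ_max = T_AC·r/J = 1709·0.0421/4.96×10^-6 = 1.453×10^7 Pa.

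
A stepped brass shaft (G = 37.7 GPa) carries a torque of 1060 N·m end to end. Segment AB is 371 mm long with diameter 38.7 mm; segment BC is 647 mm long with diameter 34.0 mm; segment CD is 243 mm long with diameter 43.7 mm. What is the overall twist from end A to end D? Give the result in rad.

J_AB = π(0.0387)⁴/32 = 2.20×10^-7 m⁴; J_BC = π(0.0340)⁴/32 = 1.31×10^-7 m⁴; J_CD = π(0.0437)⁴/32 = 3.58×10^-7 m⁴.
θ = (T/G)·Σ L_i/J_i = (1060/37.7×10⁹)·(0.371/2.20×10^-7 + 0.647/1.31×10^-7 + 0.243/3.58×10^-7) = 0.2051 rad.

0.205 rad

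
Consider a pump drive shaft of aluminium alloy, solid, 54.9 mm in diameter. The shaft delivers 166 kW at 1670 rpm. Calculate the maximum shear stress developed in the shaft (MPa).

ω = 2π·1670/60 = 174.9 rad/s, so T = P/ω = 166×10³ / 174.9 = 949.2 N·m.
J = πd⁴/32 = π(0.0549)⁴/32 = 8.918×10^-7 m⁴.
τ_max = T·r/J = 949.2 × 0.0274 / 8.918×10^-7 = 2.922×10^7 Pa.

29.2 MPa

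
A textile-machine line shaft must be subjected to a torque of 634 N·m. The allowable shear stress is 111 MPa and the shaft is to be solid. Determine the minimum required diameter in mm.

For a solid shaft τ_max = 16T/(πd³), so d = (16T/(π τ_allow))^(1/3) = (16·634.0/(π·1.11×10^8))^(1/3) = 0.03075 m.

30.8 mm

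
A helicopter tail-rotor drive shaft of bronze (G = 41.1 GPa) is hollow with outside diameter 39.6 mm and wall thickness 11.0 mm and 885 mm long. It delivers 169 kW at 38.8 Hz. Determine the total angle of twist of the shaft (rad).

ω = 2π·38.8 = 243.8 rad/s, so T = P/ω = 169×10³ / 243.8 = 693.2 N·m.
J = π(d_o⁴ − d_i⁴)/32 = π(0.0396⁴ − 0.0176⁴)/32 = 2.320×10^-7 m⁴.
θ = T·L/(G·J) = 693.2 × 0.885 / (41.1×10⁹ × 2.320×10^-7) = 0.06434 rad.

0.0643 rad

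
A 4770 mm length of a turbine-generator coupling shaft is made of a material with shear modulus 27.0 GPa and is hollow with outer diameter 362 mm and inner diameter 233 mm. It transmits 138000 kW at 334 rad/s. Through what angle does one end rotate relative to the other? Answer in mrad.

ω = 334 rad/s, so T = P/ω = 138000×10³ / 334.0 = 413200 N·m.
J = π(d_o⁴ − d_i⁴)/32 = π(0.362⁴ − 0.233⁴)/32 = 1.397×10^-3 m⁴.
θ = T·L/(G·J) = 413200 × 4.77 / (27.0×10⁹ × 1.397×10^-3) = 0.05227 rad.

52.3 mrad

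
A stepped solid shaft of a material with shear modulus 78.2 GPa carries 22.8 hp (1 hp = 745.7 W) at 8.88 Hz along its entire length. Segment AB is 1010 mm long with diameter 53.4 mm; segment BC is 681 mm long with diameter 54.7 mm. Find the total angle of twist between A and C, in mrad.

7.95 mrad

ω = 2π·8.88 = 55.79 rad/s, so T = P/ω = 22.8×745.7 / 55.79 = 304.7 N·m.
J_AB = π(0.0534)⁴/32 = 7.98×10^-7 m⁴; J_BC = π(0.0547)⁴/32 = 8.79×10^-7 m⁴.
θ = (T/G)·Σ L_i/J_i = (304.7/78.2×10⁹)·(1.01/7.98×10^-7 + 0.681/8.79×10^-7) = 7.949×10^-3 rad.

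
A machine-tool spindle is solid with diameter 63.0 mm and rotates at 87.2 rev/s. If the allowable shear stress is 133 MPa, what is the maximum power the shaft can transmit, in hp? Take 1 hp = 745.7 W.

4800 hp

J = πd⁴/32 = π(0.0630)⁴/32 = 1.547×10^-6 m⁴.
T_max = τ_allow·J/r = 1.33×10^8 × 1.547×10^-6 / 0.0315 = 6530 N·m.
ω = 2π·87.2 = 547.9 rad/s, so P_max = T_max·ω = 3.578×10^6 W.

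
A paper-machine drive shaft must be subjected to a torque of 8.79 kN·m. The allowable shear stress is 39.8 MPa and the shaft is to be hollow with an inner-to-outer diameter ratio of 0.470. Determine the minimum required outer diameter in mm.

106 mm

For a hollow shaft with d_i/d_o = 0.470: τ_max = 16T/(π d_o³ (1−k⁴)), so d_o = [16T/(π τ_allow (1−k⁴))]^(1/3) = [16·8790/(π·3.98×10^7·0.9512)]^(1/3) = 0.1057 m.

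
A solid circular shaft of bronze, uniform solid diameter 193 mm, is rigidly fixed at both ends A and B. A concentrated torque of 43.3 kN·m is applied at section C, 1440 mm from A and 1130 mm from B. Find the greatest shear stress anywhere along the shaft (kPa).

With uniform GJ and both ends fixed, compatibility θ_AC = θ_CB gives T_A·a = T_B·b, together with T_A + T_B = T₀.
T_A = T₀·b/(a+b) = 43300·1130/2570 = 19040 N·m; T_B = 24260 N·m.
τ in each portion: τ_AC = 1.35×10^7 Pa, τ_CB = 1.72×10^7 Pa; maximum is in CB.
τ_max = T_CB·r/J = 24260·0.0965/1.36×10^-4 = 1.719×10^7 Pa.

17200 kPa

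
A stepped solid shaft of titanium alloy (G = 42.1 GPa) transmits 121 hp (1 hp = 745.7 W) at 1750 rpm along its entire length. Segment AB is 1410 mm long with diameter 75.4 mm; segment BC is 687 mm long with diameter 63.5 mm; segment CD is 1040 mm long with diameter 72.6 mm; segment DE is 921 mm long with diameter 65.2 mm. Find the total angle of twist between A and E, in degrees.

1.19°

ω = 2π·1750/60 = 183.3 rad/s, so T = P/ω = 121×745.7 / 183.3 = 492.4 N·m.
J_AB = π(0.0754)⁴/32 = 3.17×10^-6 m⁴; J_BC = π(0.0635)⁴/32 = 1.60×10^-6 m⁴; J_CD = π(0.0726)⁴/32 = 2.73×10^-6 m⁴; J_DE = π(0.0652)⁴/32 = 1.77×10^-6 m⁴.
θ = (T/G)·Σ L_i/J_i = (492.4/42.1×10⁹)·(1.41/3.17×10^-6 + 0.687/1.60×10^-6 + 1.04/2.73×10^-6 + 0.921/1.77×10^-6) = 0.02076 rad.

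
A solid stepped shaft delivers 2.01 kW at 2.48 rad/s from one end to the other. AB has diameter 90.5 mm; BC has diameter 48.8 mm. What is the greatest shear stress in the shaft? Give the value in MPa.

ω = 2.48 rad/s, so T = P/ω = 2.01×10³ / 2.480 = 810.5 N·m.
Under the same torque, τ_max = 16T/(πd³) is largest where d is smallest — segment BC (d = 48.8 mm).
τ_max = 16·810.5/(π·(0.0488)³) = 3.552×10^7 Pa.

35.5 MPa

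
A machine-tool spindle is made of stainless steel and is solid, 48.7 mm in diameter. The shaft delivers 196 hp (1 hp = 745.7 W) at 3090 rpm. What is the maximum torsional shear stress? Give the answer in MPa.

ω = 2π·3090/60 = 323.6 rad/s, so T = P/ω = 196×745.7 / 323.6 = 451.7 N·m.
J = πd⁴/32 = π(0.0487)⁴/32 = 5.522×10^-7 m⁴.
τ_max = T·r/J = 451.7 × 0.0244 / 5.522×10^-7 = 1.992×10^7 Pa.

19.9 MPa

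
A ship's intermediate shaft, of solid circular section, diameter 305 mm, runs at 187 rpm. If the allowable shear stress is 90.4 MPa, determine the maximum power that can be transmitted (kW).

9860 kW

J = πd⁴/32 = π(0.305)⁴/32 = 8.496×10^-4 m⁴.
T_max = τ_allow·J/r = 9.04×10^7 × 8.496×10^-4 / 0.152 = 503600 N·m.
ω = 2π·187/60 = 19.58 rad/s, so P_max = T_max·ω = 9.862×10^6 W.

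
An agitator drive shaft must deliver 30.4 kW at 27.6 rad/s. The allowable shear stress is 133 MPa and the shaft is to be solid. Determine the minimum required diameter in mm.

34.8 mm

ω = 27.6 rad/s, so T = P/ω = 30.4×10³ / 27.60 = 1101 N·m.
For a solid shaft τ_max = 16T/(πd³), so d = (16T/(π τ_allow))^(1/3) = (16·1101/(π·1.33×10^8))^(1/3) = 0.03481 m.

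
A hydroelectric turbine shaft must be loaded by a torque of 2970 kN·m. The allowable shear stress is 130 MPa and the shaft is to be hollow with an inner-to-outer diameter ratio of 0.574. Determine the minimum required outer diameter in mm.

For a hollow shaft with d_i/d_o = 0.574: τ_max = 16T/(π d_o³ (1−k⁴)), so d_o = [16T/(π τ_allow (1−k⁴))]^(1/3) = [16·2.970e6/(π·1.30×10^8·0.8914)]^(1/3) = 0.5073 m.

507 mm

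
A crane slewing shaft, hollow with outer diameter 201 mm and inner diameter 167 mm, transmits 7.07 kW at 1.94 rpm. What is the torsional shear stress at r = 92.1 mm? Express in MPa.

38.2 MPa

ω = 2π·1.94/60 = 0.2032 rad/s, so T = P/ω = 7.07×10³ / 0.2032 = 34800 N·m.
J = π(d_o⁴ − d_i⁴)/32 = π(0.201⁴ − 0.167⁴)/32 = 8.388×10^-5 m⁴.
Shear stress varies linearly with radius: τ = T·r/J = 34800 × 0.0921 / 8.388×10^-5 = 3.821×10^7 Pa.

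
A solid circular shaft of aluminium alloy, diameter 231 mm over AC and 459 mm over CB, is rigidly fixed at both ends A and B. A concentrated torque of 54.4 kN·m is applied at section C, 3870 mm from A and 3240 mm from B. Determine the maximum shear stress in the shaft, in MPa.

Compatibility: T_A·a/J_AC = T_B·b/J_CB with T_A + T_B = T₀.
J_AC = 2.80×10^-4 m⁴, J_CB = 4.36×10^-3 m⁴, so T_A = T₀·(J_AC/a)/((J_AC/a)+(J_CB/b)) = 2773 N·m, T_B = 51630 N·m.
τ in each portion: τ_AC = 1.15×10^6 Pa, τ_CB = 2.72×10^6 Pa; maximum is in CB.
τ_max = T_CB·r/J = 51630·0.230/4.36×10^-3 = 2.719×10^6 Pa.

2.72 MPa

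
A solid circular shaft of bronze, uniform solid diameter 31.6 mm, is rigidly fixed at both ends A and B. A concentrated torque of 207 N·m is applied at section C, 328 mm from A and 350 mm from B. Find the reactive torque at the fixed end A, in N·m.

107 N·m

With uniform GJ and both ends fixed, compatibility θ_AC = θ_CB gives T_A·a = T_B·b, together with T_A + T_B = T₀.
T_A = T₀·b/(a+b) = 207.0·350/678.0 = 106.9 N·m; T_B = 100.1 N·m.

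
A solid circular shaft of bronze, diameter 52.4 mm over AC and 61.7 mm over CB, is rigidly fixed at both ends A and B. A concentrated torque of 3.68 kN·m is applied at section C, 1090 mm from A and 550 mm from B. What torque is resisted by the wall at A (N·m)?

Compatibility: T_A·a/J_AC = T_B·b/J_CB with T_A + T_B = T₀.
J_AC = 7.40×10^-7 m⁴, J_CB = 1.42×10^-6 m⁴, so T_A = T₀·(J_AC/a)/((J_AC/a)+(J_CB/b)) = 765.1 N·m, T_B = 2915 N·m.

765 N·m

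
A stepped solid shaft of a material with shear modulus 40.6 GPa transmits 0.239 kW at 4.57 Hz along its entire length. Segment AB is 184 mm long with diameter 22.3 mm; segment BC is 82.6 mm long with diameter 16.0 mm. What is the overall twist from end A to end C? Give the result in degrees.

0.240°

ω = 2π·4.57 = 28.71 rad/s, so T = P/ω = 0.239×10³ / 28.71 = 8.323 N·m.
J_AB = π(0.0223)⁴/32 = 2.43×10^-8 m⁴; J_BC = π(0.0160)⁴/32 = 6.43×10^-9 m⁴.
θ = (T/G)·Σ L_i/J_i = (8.323/40.6×10⁹)·(0.184/2.43×10^-8 + 0.0826/6.43×10^-9) = 4.186×10^-3 rad.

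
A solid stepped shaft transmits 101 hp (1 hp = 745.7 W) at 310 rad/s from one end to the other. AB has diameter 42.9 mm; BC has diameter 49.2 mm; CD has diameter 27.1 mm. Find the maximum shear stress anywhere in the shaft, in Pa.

6.22e7 Pa

ω = 310 rad/s, so T = P/ω = 101×745.7 / 310.0 = 243.0 N·m.
Under the same torque, τ_max = 16T/(πd³) is largest where d is smallest — segment CD (d = 27.1 mm).
τ_max = 16·243.0/(π·(0.0271)³) = 6.217×10^7 Pa.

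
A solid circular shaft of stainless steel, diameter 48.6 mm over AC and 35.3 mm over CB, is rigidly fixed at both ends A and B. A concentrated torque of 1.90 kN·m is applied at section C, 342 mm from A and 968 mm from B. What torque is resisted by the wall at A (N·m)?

Compatibility: T_A·a/J_AC = T_B·b/J_CB with T_A + T_B = T₀.
J_AC = 5.48×10^-7 m⁴, J_CB = 1.52×10^-7 m⁴, so T_A = T₀·(J_AC/a)/((J_AC/a)+(J_CB/b)) = 1730 N·m, T_B = 170.1 N·m.

1730 N·m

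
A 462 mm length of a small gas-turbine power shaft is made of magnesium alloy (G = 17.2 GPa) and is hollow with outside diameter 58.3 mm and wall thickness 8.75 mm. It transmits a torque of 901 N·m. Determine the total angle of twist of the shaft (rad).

0.0281 rad

J = π(d_o⁴ − d_i⁴)/32 = π(0.0583⁴ − 0.0408⁴)/32 = 8.621×10^-7 m⁴.
θ = T·L/(G·J) = 901.0 × 0.462 / (17.2×10⁹ × 8.621×10^-7) = 0.02807 rad.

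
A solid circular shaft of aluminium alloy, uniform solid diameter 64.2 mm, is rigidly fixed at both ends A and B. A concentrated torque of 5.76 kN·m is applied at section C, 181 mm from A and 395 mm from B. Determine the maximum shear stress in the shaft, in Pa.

With uniform GJ and both ends fixed, compatibility θ_AC = θ_CB gives T_A·a = T_B·b, together with T_A + T_B = T₀.
T_A = T₀·b/(a+b) = 5760·395/576.0 = 3950 N·m; T_B = 1810 N·m.
τ in each portion: τ_AC = 7.60×10^7 Pa, τ_CB = 3.48×10^7 Pa; maximum is in AC.
τ_max = T_AC·r/J = 3950·0.0321/1.67×10^-6 = 7.603×10^7 Pa.

7.60e7 Pa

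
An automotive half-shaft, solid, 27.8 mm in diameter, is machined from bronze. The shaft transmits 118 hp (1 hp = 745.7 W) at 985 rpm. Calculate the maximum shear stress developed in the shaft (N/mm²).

202 N/mm²

ω = 2π·985/60 = 103.1 rad/s, so T = P/ω = 118×745.7 / 103.1 = 853.1 N·m.
J = πd⁴/32 = π(0.0278)⁴/32 = 5.864×10^-8 m⁴.
τ_max = T·r/J = 853.1 × 0.0139 / 5.864×10^-8 = 2.022×10^8 Pa.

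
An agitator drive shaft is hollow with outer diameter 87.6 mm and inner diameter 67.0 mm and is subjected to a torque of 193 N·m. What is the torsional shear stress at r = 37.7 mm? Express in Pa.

1.91e6 Pa

J = π(d_o⁴ − d_i⁴)/32 = π(0.0876⁴ − 0.0670⁴)/32 = 3.803×10^-6 m⁴.
Shear stress varies linearly with radius: τ = T·r/J = 193.0 × 0.0377 / 3.803×10^-6 = 1.913×10^6 Pa.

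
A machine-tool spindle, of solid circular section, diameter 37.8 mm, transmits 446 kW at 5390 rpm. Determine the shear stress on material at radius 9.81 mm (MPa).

ω = 2π·5390/60 = 564.4 rad/s, so T = P/ω = 446×10³ / 564.4 = 790.2 N·m.
J = πd⁴/32 = π(0.0378)⁴/32 = 2.004×10^-7 m⁴.
Shear stress varies linearly with radius: τ = T·r/J = 790.2 × 0.00981 / 2.004×10^-7 = 3.867×10^7 Pa.

38.7 MPa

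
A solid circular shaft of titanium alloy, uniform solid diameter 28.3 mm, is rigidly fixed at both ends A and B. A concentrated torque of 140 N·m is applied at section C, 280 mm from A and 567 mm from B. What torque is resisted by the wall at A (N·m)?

93.7 N·m

With uniform GJ and both ends fixed, compatibility θ_AC = θ_CB gives T_A·a = T_B·b, together with T_A + T_B = T₀.
T_A = T₀·b/(a+b) = 140.0·567/847.0 = 93.72 N·m; T_B = 46.28 N·m.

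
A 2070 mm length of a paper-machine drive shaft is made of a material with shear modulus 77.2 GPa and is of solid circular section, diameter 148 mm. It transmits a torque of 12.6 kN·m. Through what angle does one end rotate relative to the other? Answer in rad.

0.00717 rad

J = πd⁴/32 = π(0.148)⁴/32 = 4.710×10^-5 m⁴.
θ = T·L/(G·J) = 12600 × 2.07 / (77.2×10⁹ × 4.710×10^-5) = 7.173×10^-3 rad.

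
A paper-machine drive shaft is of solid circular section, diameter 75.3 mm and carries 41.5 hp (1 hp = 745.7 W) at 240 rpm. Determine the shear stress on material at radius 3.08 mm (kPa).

1200 kPa

ω = 2π·240/60 = 25.13 rad/s, so T = P/ω = 41.5×745.7 / 25.13 = 1231 N·m.
J = πd⁴/32 = π(0.0753)⁴/32 = 3.156×10^-6 m⁴.
Shear stress varies linearly with radius: τ = T·r/J = 1231 × 0.00308 / 3.156×10^-6 = 1.202×10^6 Pa.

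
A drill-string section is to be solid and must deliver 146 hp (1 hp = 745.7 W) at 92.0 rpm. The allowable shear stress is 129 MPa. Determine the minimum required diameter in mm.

ω = 2π·92.0/60 = 9.634 rad/s, so T = P/ω = 146×745.7 / 9.634 = 11300 N·m.
For a solid shaft τ_max = 16T/(πd³), so d = (16T/(π τ_allow))^(1/3) = (16·11300/(π·1.29×10^8))^(1/3) = 0.07641 m.

76.4 mm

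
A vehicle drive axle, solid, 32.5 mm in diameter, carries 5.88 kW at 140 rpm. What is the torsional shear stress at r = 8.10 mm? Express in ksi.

4.30 ksi

ω = 2π·140/60 = 14.66 rad/s, so T = P/ω = 5.88×10³ / 14.66 = 401.1 N·m.
J = πd⁴/32 = π(0.0325)⁴/32 = 1.095×10^-7 m⁴.
Shear stress varies linearly with radius: τ = T·r/J = 401.1 × 0.00810 / 1.095×10^-7 = 2.966×10^7 Pa.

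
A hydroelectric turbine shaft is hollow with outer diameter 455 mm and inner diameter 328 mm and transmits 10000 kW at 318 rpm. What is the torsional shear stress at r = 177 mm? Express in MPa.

ω = 2π·318/60 = 33.30 rad/s, so T = P/ω = 10000×10³ / 33.30 = 300300 N·m.
J = π(d_o⁴ − d_i⁴)/32 = π(0.455⁴ − 0.328⁴)/32 = 3.071×10^-3 m⁴.
Shear stress varies linearly with radius: τ = T·r/J = 300300 × 0.177 / 3.071×10^-3 = 1.731×10^7 Pa.

17.3 MPa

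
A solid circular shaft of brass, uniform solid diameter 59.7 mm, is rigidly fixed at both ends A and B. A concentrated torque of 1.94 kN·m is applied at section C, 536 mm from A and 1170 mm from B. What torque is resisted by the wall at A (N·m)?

With uniform GJ and both ends fixed, compatibility θ_AC = θ_CB gives T_A·a = T_B·b, together with T_A + T_B = T₀.
T_A = T₀·b/(a+b) = 1940·1170/1706 = 1330 N·m; T_B = 609.5 N·m.

1330 N·m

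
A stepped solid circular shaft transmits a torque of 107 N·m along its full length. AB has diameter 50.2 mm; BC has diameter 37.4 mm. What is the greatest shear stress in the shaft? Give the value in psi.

1510 psi

Under the same torque, τ_max = 16T/(πd³) is largest where d is smallest — segment BC (d = 37.4 mm).
τ_max = 16·107.0/(π·(0.0374)³) = 1.042×10^7 Pa.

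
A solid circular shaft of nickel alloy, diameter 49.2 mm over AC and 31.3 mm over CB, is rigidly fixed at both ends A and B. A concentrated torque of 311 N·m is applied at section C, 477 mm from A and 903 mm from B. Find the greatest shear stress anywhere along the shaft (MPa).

Compatibility: T_A·a/J_AC = T_B·b/J_CB with T_A + T_B = T₀.
J_AC = 5.75×10^-7 m⁴, J_CB = 9.42×10^-8 m⁴, so T_A = T₀·(J_AC/a)/((J_AC/a)+(J_CB/b)) = 286.2 N·m, T_B = 24.77 N·m.
τ in each portion: τ_AC = 1.22×10^7 Pa, τ_CB = 4.11×10^6 Pa; maximum is in AC.
τ_max = T_AC·r/J = 286.2·0.0246/5.75×10^-7 = 1.224×10^7 Pa.

12.2 MPa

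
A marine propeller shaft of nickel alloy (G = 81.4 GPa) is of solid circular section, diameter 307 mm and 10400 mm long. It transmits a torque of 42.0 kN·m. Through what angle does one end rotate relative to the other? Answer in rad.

J = πd⁴/32 = π(0.307)⁴/32 = 8.721×10^-4 m⁴.
θ = T·L/(G·J) = 42000 × 10.4 / (81.4×10⁹ × 8.721×10^-4) = 6.153×10^-3 rad.

0.00615 rad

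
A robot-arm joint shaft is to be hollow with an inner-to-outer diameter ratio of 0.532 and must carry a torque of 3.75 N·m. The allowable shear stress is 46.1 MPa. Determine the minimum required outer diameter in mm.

7.67 mm

For a hollow shaft with d_i/d_o = 0.532: τ_max = 16T/(π d_o³ (1−k⁴)), so d_o = [16T/(π τ_allow (1−k⁴))]^(1/3) = [16·3.750/(π·4.61×10^7·0.9199)]^(1/3) = 0.007665 m.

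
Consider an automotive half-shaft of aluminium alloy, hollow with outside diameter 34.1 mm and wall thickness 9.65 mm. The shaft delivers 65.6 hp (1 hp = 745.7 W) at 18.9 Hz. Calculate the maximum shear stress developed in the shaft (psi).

ω = 2π·18.9 = 118.8 rad/s, so T = P/ω = 65.6×745.7 / 118.8 = 411.9 N·m.
J = π(d_o⁴ − d_i⁴)/32 = π(0.0341⁴ − 0.0148⁴)/32 = 1.280×10^-7 m⁴.
τ_max = T·r/J = 411.9 × 0.0170 / 1.280×10^-7 = 5.486×10^7 Pa.

7960 psi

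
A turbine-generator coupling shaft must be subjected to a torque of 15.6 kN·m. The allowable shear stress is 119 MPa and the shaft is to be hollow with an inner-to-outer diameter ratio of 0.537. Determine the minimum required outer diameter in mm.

90.0 mm

For a hollow shaft with d_i/d_o = 0.537: τ_max = 16T/(π d_o³ (1−k⁴)), so d_o = [16T/(π τ_allow (1−k⁴))]^(1/3) = [16·15600/(π·1.19×10^8·0.9168)]^(1/3) = 0.08997 m.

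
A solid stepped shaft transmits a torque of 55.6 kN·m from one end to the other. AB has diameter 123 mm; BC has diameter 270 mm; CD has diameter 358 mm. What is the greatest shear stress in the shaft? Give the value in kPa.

Under the same torque, τ_max = 16T/(πd³) is largest where d is smallest — segment AB (d = 123 mm).
τ_max = 16·55600/(π·(0.123)³) = 1.522×10^8 Pa.

152000 kPa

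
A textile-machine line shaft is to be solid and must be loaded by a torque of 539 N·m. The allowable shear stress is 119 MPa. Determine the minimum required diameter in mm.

For a solid shaft τ_max = 16T/(πd³), so d = (16T/(π τ_allow))^(1/3) = (16·539.0/(π·1.19×10^8))^(1/3) = 0.02847 m.

28.5 mm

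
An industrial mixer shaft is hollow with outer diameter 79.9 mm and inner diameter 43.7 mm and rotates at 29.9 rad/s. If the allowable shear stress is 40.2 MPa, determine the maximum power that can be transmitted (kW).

110 kW

J = π(d_o⁴ − d_i⁴)/32 = π(0.0799⁴ − 0.0437⁴)/32 = 3.643×10^-6 m⁴.
T_max = τ_allow·J/r = 4.02×10^7 × 3.643×10^-6 / 0.0399 = 3666 N·m.
ω = 29.9 rad/s, so P_max = T_max·ω = 1.096×10^5 W.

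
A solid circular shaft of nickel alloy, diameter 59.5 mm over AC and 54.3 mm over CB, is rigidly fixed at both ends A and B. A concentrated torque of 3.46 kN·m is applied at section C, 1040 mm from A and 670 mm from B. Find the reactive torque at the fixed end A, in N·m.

1670 N·m

Compatibility: T_A·a/J_AC = T_B·b/J_CB with T_A + T_B = T₀.
J_AC = 1.23×10^-6 m⁴, J_CB = 8.53×10^-7 m⁴, so T_A = T₀·(J_AC/a)/((J_AC/a)+(J_CB/b)) = 1666 N·m, T_B = 1794 N·m.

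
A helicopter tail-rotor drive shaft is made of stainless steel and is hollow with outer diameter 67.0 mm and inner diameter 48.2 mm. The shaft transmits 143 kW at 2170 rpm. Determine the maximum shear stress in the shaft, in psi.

ω = 2π·2170/60 = 227.2 rad/s, so T = P/ω = 143×10³ / 227.2 = 629.3 N·m.
J = π(d_o⁴ − d_i⁴)/32 = π(0.0670⁴ − 0.0482⁴)/32 = 1.448×10^-6 m⁴.
τ_max = T·r/J = 629.3 × 0.0335 / 1.448×10^-6 = 1.455×10^7 Pa.

2110 psi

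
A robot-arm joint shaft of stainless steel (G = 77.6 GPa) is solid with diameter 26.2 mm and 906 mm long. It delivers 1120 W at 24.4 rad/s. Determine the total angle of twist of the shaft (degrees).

ω = 24.4 rad/s, so T = P/ω = 1120 / 24.40 = 45.90 N·m.
J = πd⁴/32 = π(0.0262)⁴/32 = 4.626×10^-8 m⁴.
θ = T·L/(G·J) = 45.90 × 0.906 / (77.6×10⁹ × 4.626×10^-8) = 0.01158 rad.

0.664°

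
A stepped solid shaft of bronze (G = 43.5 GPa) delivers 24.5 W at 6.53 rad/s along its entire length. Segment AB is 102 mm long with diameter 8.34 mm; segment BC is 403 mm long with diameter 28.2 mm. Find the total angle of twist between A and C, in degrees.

1.09°

ω = 6.53 rad/s, so T = P/ω = 24.5 / 6.530 = 3.752 N·m.
J_AB = π(0.00834)⁴/32 = 4.75×10^-10 m⁴; J_BC = π(0.0282)⁴/32 = 6.21×10^-8 m⁴.
θ = (T/G)·Σ L_i/J_i = (3.752/43.5×10⁹)·(0.102/4.75×10^-10 + 0.403/6.21×10^-8) = 0.01908 rad.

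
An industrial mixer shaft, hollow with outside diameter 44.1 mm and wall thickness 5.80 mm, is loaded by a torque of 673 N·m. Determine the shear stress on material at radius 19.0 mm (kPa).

48800 kPa

J = π(d_o⁴ − d_i⁴)/32 = π(0.0441⁴ − 0.0325⁴)/32 = 2.618×10^-7 m⁴.
Shear stress varies linearly with radius: τ = T·r/J = 673.0 × 0.0190 / 2.618×10^-7 = 4.884×10^7 Pa.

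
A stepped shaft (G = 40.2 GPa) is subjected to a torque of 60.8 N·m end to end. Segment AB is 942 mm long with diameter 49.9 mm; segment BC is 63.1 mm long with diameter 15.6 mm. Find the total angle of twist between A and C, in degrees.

1.07°

J_AB = π(0.0499)⁴/32 = 6.09×10^-7 m⁴; J_BC = π(0.0156)⁴/32 = 5.81×10^-9 m⁴.
θ = (T/G)·Σ L_i/J_i = (60.80/40.2×10⁹)·(0.942/6.09×10^-7 + 0.0631/5.81×10^-9) = 0.01875 rad.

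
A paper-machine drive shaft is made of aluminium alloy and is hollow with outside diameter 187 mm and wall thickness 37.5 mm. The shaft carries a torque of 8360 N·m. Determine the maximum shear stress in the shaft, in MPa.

7.47 MPa

J = π(d_o⁴ − d_i⁴)/32 = π(0.187⁴ − 0.112⁴)/32 = 1.046×10^-4 m⁴.
τ_max = T·r/J = 8360 × 0.0935 / 1.046×10^-4 = 7.473×10^6 Pa.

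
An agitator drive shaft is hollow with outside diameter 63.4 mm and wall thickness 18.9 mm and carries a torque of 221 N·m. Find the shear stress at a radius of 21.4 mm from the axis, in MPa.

J = π(d_o⁴ − d_i⁴)/32 = π(0.0634⁴ − 0.0256⁴)/32 = 1.544×10^-6 m⁴.
Shear stress varies linearly with radius: τ = T·r/J = 221.0 × 0.0214 / 1.544×10^-6 = 3.063×10^6 Pa.

3.06 MPa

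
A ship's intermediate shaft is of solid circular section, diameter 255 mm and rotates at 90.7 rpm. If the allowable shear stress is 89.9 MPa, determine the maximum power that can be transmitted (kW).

2780 kW

J = πd⁴/32 = π(0.255)⁴/32 = 4.151×10^-4 m⁴.
T_max = τ_allow·J/r = 8.99×10^7 × 4.151×10^-4 / 0.128 = 292700 N·m.
ω = 2π·90.7/60 = 9.498 rad/s, so P_max = T_max·ω = 2.780×10^6 W.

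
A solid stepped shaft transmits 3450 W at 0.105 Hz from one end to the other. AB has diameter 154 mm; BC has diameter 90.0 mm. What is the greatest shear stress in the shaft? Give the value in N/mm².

ω = 2π·0.105 = 0.6597 rad/s, so T = P/ω = 3450 / 0.6597 = 5229 N·m.
Under the same torque, τ_max = 16T/(πd³) is largest where d is smallest — segment BC (d = 90.0 mm).
τ_max = 16·5229/(π·(0.0900)³) = 3.653×10^7 Pa.

36.5 N/mm²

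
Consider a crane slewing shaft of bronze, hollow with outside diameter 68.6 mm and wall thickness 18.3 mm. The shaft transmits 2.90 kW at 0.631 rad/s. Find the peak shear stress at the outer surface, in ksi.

11.0 ksi

ω = 0.631 rad/s, so T = P/ω = 2.90×10³ / 0.6310 = 4596 N·m.
J = π(d_o⁴ − d_i⁴)/32 = π(0.0686⁴ − 0.0320⁴)/32 = 2.071×10^-6 m⁴.
τ_max = T·r/J = 4596 × 0.0343 / 2.071×10^-6 = 7.611×10^7 Pa.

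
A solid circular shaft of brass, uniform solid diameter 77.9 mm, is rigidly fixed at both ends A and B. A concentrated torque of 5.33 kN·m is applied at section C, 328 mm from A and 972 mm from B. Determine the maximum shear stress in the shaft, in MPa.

42.9 MPa

With uniform GJ and both ends fixed, compatibility θ_AC = θ_CB gives T_A·a = T_B·b, together with T_A + T_B = T₀.
T_A = T₀·b/(a+b) = 5330·972/1300 = 3985 N·m; T_B = 1345 N·m.
τ in each portion: τ_AC = 4.29×10^7 Pa, τ_CB = 1.45×10^7 Pa; maximum is in AC.
τ_max = T_AC·r/J = 3985·0.0390/3.62×10^-6 = 4.293×10^7 Pa.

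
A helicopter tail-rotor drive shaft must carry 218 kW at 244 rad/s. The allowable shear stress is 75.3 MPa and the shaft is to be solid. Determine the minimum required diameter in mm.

39.2 mm

ω = 244 rad/s, so T = P/ω = 218×10³ / 244.0 = 893.4 N·m.
For a solid shaft τ_max = 16T/(πd³), so d = (16T/(π τ_allow))^(1/3) = (16·893.4/(π·7.53×10^7))^(1/3) = 0.03924 m.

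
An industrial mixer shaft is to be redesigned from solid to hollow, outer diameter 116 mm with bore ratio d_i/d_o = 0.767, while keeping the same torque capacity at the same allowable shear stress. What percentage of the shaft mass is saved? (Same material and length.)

45.4 %

Equal τ_max and T ⇒ the solid shaft needs d_s³ = d_o³(1−k⁴), so d_s = 116·(1−0.767⁴)^(1/3) = 100.7 mm.
Area ratio A_h/A_s = d_o²(1−k²)/d_s² = (1−k²)/(1−k⁴)^(2/3) = 0.5465.
Mass saving = 1 − 0.5465 = 45.4 %.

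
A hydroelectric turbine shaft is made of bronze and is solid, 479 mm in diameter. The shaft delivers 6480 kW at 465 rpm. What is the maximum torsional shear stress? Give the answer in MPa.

6.17 MPa

ω = 2π·465/60 = 48.69 rad/s, so T = P/ω = 6480×10³ / 48.69 = 133100 N·m.
J = πd⁴/32 = π(0.479)⁴/32 = 5.168×10^-3 m⁴.
τ_max = T·r/J = 133100 × 0.239 / 5.168×10^-3 = 6.167×10^6 Pa.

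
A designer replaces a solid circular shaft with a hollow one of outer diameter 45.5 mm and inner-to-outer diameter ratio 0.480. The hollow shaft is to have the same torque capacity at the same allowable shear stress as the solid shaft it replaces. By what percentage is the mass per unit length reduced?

20.2 %

Equal τ_max and T ⇒ the solid shaft needs d_s³ = d_o³(1−k⁴), so d_s = 45.5·(1−0.480⁴)^(1/3) = 44.68 mm.
Area ratio A_h/A_s = d_o²(1−k²)/d_s² = (1−k²)/(1−k⁴)^(2/3) = 0.7981.
Mass saving = 1 − 0.7981 = 20.2 %.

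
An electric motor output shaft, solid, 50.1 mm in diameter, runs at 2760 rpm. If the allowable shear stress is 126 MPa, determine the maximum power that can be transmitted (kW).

899 kW

J = πd⁴/32 = π(0.0501)⁴/32 = 6.185×10^-7 m⁴.
T_max = τ_allow·J/r = 1.26×10^8 × 6.185×10^-7 / 0.0250 = 3111 N·m.
ω = 2π·2760/60 = 289.0 rad/s, so P_max = T_max·ω = 8.992×10^5 W.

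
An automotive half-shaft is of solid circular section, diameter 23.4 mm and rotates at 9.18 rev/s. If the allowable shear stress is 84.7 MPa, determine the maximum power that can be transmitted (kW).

12.3 kW

J = πd⁴/32 = π(0.0234)⁴/32 = 2.943×10^-8 m⁴.
T_max = τ_allow·J/r = 8.47×10^7 × 2.943×10^-8 / 0.0117 = 213.1 N·m.
ω = 2π·9.18 = 57.68 rad/s, so P_max = T_max·ω = 1.229×10^4 W.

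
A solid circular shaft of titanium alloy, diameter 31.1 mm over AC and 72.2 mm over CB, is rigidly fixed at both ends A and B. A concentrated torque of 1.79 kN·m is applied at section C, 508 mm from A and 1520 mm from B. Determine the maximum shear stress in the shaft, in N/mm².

28.3 N/mm²

Compatibility: T_A·a/J_AC = T_B·b/J_CB with T_A + T_B = T₀.
J_AC = 9.18×10^-8 m⁴, J_CB = 2.67×10^-6 m⁴, so T_A = T₀·(J_AC/a)/((J_AC/a)+(J_CB/b)) = 167.2 N·m, T_B = 1623 N·m.
τ in each portion: τ_AC = 2.83×10^7 Pa, τ_CB = 2.20×10^7 Pa; maximum is in AC.
τ_max = T_AC·r/J = 167.2·0.0156/9.18×10^-8 = 2.830×10^7 Pa.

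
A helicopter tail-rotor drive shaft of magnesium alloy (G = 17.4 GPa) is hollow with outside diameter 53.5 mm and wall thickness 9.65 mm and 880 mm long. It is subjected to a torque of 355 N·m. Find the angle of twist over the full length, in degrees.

1.54°

J = π(d_o⁴ − d_i⁴)/32 = π(0.0535⁴ − 0.0342⁴)/32 = 6.700×10^-7 m⁴.
θ = T·L/(G·J) = 355.0 × 0.880 / (17.4×10⁹ × 6.700×10^-7) = 0.02680 rad.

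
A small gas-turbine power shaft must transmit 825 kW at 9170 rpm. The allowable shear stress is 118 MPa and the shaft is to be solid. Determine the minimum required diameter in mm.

ω = 2π·9170/60 = 960.3 rad/s, so T = P/ω = 825×10³ / 960.3 = 859.1 N·m.
For a solid shaft τ_max = 16T/(πd³), so d = (16T/(π τ_allow))^(1/3) = (16·859.1/(π·1.18×10^8))^(1/3) = 0.03335 m.

33.3 mm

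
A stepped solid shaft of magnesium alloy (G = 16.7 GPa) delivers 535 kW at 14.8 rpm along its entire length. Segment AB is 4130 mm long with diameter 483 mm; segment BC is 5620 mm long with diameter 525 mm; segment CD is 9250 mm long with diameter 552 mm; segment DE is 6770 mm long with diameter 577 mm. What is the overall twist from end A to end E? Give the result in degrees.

3.75°

ω = 2π·14.8/60 = 1.550 rad/s, so T = P/ω = 535×10³ / 1.550 = 345200 N·m.
J_AB = π(0.483)⁴/32 = 5.34×10^-3 m⁴; J_BC = π(0.525)⁴/32 = 7.46×10^-3 m⁴; J_CD = π(0.552)⁴/32 = 9.11×10^-3 m⁴; J_DE = π(0.577)⁴/32 = 0.0109 m⁴.
θ = (T/G)·Σ L_i/J_i = (345200/16.7×10⁹)·(4.13/5.34×10^-3 + 5.62/7.46×10^-3 + 9.25/9.11×10^-3 + 6.77/0.0109) = 0.06539 rad.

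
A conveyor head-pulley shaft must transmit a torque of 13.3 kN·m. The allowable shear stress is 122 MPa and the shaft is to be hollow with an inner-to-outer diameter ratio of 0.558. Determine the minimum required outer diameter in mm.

85.0 mm

For a hollow shaft with d_i/d_o = 0.558: τ_max = 16T/(π d_o³ (1−k⁴)), so d_o = [16T/(π τ_allow (1−k⁴))]^(1/3) = [16·13300/(π·1.22×10^8·0.9031)]^(1/3) = 0.08503 m.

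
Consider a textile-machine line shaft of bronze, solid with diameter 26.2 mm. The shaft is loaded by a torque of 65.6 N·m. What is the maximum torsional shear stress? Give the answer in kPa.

J = πd⁴/32 = π(0.0262)⁴/32 = 4.626×10^-8 m⁴.
τ_max = T·r/J = 65.60 × 0.0131 / 4.626×10^-8 = 1.858×10^7 Pa.

18600 kPa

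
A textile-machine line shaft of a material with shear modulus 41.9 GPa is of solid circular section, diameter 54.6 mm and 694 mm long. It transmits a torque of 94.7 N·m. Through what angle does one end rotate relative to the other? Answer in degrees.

0.103°

J = πd⁴/32 = π(0.0546)⁴/32 = 8.725×10^-7 m⁴.
θ = T·L/(G·J) = 94.70 × 0.694 / (41.9×10⁹ × 8.725×10^-7) = 1.798×10^-3 rad.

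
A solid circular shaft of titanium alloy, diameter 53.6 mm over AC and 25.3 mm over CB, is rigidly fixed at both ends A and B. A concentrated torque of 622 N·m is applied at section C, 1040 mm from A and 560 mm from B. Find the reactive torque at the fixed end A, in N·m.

Compatibility: T_A·a/J_AC = T_B·b/J_CB with T_A + T_B = T₀.
J_AC = 8.10×10^-7 m⁴, J_CB = 4.02×10^-8 m⁴, so T_A = T₀·(J_AC/a)/((J_AC/a)+(J_CB/b)) = 569.5 N·m, T_B = 52.50 N·m.

569 N·m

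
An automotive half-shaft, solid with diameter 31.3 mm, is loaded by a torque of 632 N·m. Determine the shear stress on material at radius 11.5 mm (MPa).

J = πd⁴/32 = π(0.0313)⁴/32 = 9.423×10^-8 m⁴.
Shear stress varies linearly with radius: τ = T·r/J = 632.0 × 0.0115 / 9.423×10^-8 = 7.713×10^7 Pa.

77.1 MPa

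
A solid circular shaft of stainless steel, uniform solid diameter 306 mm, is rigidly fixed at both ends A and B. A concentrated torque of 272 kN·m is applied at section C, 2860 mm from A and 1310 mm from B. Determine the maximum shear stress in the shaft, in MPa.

With uniform GJ and both ends fixed, compatibility θ_AC = θ_CB gives T_A·a = T_B·b, together with T_A + T_B = T₀.
T_A = T₀·b/(a+b) = 272000·1310/4170 = 85450 N·m; T_B = 186600 N·m.
τ in each portion: τ_AC = 1.52×10^7 Pa, τ_CB = 3.32×10^7 Pa; maximum is in CB.
τ_max = T_CB·r/J = 186600·0.153/8.61×10^-4 = 3.316×10^7 Pa.

33.2 MPa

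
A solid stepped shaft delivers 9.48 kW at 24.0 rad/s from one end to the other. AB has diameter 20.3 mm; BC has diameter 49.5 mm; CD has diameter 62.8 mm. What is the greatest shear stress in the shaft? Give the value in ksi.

ω = 24.0 rad/s, so T = P/ω = 9.48×10³ / 24.00 = 395.0 N·m.
Under the same torque, τ_max = 16T/(πd³) is largest where d is smallest — segment AB (d = 20.3 mm).
τ_max = 16·395.0/(π·(0.0203)³) = 2.405×10^8 Pa.

34.9 ksi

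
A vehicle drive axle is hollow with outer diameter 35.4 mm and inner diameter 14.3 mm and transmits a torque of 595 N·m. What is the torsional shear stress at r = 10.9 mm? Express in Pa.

4.32e7 Pa

J = π(d_o⁴ − d_i⁴)/32 = π(0.0354⁴ − 0.0143⁴)/32 = 1.501×10^-7 m⁴.
Shear stress varies linearly with radius: τ = T·r/J = 595.0 × 0.0109 / 1.501×10^-7 = 4.322×10^7 Pa.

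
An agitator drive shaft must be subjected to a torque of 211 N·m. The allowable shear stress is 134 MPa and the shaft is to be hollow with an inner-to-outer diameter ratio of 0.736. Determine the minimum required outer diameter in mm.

For a hollow shaft with d_i/d_o = 0.736: τ_max = 16T/(π d_o³ (1−k⁴)), so d_o = [16T/(π τ_allow (1−k⁴))]^(1/3) = [16·211.0/(π·1.34×10^8·0.7066)]^(1/3) = 0.02247 m.

22.5 mm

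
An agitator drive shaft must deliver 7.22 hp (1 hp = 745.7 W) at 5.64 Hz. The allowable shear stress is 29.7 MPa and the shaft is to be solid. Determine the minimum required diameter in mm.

ω = 2π·5.64 = 35.44 rad/s, so T = P/ω = 7.22×745.7 / 35.44 = 151.9 N·m.
For a solid shaft τ_max = 16T/(πd³), so d = (16T/(π τ_allow))^(1/3) = (16·151.9/(π·2.97×10^7))^(1/3) = 0.02965 m.

29.6 mm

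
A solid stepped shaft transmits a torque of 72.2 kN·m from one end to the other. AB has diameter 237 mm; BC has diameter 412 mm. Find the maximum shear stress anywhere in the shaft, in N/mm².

Under the same torque, τ_max = 16T/(πd³) is largest where d is smallest — segment AB (d = 237 mm).
τ_max = 16·72200/(π·(0.237)³) = 2.762×10^7 Pa.

27.6 N/mm²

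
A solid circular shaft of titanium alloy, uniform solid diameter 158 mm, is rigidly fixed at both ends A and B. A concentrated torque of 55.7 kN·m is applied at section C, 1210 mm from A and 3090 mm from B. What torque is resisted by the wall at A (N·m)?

With uniform GJ and both ends fixed, compatibility θ_AC = θ_CB gives T_A·a = T_B·b, together with T_A + T_B = T₀.
T_A = T₀·b/(a+b) = 55700·3090/4300 = 40030 N·m; T_B = 15670 N·m.

40000 N·m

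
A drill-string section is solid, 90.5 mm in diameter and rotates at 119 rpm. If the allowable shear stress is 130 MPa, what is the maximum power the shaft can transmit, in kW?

J = πd⁴/32 = π(0.0905)⁴/32 = 6.586×10^-6 m⁴.
T_max = τ_allow·J/r = 1.30×10^8 × 6.586×10^-6 / 0.0452 = 18920 N·m.
ω = 2π·119/60 = 12.46 rad/s, so P_max = T_max·ω = 2.358×10^5 W.

236 kW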